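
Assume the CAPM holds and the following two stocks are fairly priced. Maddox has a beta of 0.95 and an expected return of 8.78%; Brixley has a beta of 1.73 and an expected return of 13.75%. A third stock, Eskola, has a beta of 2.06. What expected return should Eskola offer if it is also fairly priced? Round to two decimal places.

MRP (SML slope) = (13.75% − 8.78%) / (1.73 − 0.95) = 4.97% / 0.78 = 6.3718%
R_f (intercept) = 8.78% − 0.95 × 6.3718% = 2.7268%
E(R_Eskola) = R_f + β × MRP = 2.7268% + 2.06 × 6.3718% = 15.85%

15.85%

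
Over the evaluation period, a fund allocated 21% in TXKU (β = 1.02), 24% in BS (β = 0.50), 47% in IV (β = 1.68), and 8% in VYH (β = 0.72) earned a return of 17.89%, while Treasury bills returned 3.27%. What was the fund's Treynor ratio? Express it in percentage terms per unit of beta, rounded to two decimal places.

β_P = 0.21×1.02 + 0.24×0.50 + 0.47×1.68 + 0.08×0.72 = 1.1814
Treynor = (R_P − R_f) / β_P = (17.89% − 3.27%) / 1.1814 = 14.62% / 1.1814 = 12.38%

12.38%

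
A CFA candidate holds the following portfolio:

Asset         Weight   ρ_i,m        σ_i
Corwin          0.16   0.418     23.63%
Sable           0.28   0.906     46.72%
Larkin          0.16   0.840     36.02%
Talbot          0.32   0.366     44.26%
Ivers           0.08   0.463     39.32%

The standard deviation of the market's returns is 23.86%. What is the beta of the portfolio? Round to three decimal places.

β_Corwin = 0.418 × 23.63% / 23.86% = 0.4140
β_Sable = 0.906 × 46.72% / 23.86% = 1.7740
β_Larkin = 0.840 × 36.02% / 23.86% = 1.2681
β_Talbot = 0.366 × 44.26% / 23.86% = 0.6789
β_Ivers = 0.463 × 39.32% / 23.86% = 0.7630
β_P = Σ w_i β_i = 0.16×0.4140 + 0.28×1.7740 + 0.16×1.2681 + 0.32×0.6789 + 0.08×0.7630 = 1.0441

1.044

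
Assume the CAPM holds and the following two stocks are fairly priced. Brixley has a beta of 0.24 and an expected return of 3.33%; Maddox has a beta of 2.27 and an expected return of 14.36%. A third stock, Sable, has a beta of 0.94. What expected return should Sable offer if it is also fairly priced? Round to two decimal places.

MRP (SML slope) = (14.36% − 3.33%) / (2.27 − 0.24) = 11.03% / 2.03 = 5.4335%
R_f (intercept) = 3.33% − 0.24 × 5.4335% = 2.0260%
E(R_Sable) = R_f + β × MRP = 2.0260% + 0.94 × 5.4335% = 7.13%

7.13%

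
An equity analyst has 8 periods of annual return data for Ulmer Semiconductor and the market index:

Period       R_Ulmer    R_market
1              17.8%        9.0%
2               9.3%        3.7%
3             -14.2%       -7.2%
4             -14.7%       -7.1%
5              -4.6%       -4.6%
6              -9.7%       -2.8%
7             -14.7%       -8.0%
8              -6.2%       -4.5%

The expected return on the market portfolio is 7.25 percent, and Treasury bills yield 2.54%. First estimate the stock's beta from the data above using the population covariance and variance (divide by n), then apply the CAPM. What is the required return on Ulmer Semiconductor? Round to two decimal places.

11.79%

Mean R_i = (17.8 + 9.3 − 14.2 − 14.7 − 4.6 − 9.7 − 14.7 − 6.2) / 8 = -4.6250%
Mean R_m = (9.0 + 3.7 − 7.2 − 7.1 − 4.6 − 2.8 − 8.0 − 4.5) / 8 = -2.6875%
Σ(R_i − R̄_i)(R_m − R̄_m) = 495.6025  ⇒  Cov = 495.6025 / 8 = 61.9503
Σ(R_m − R̄_m)² = 252.4088  ⇒  Var(R_m) = 252.4088 / 8 = 31.5511
β = Cov / Var(R_m) = 61.9503 / 31.5511 = 1.9635
MRP = 7.25% − 2.54% = 4.71%
E(R) = R_f + β × MRP = 2.54% + 1.9635 × 4.71% = 11.79%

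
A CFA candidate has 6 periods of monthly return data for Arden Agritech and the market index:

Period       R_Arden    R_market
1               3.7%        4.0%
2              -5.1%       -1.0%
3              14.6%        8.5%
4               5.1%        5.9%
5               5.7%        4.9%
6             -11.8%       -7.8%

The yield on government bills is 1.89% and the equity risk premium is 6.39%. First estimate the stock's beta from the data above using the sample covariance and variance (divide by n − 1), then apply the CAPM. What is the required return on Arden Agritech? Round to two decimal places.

Mean R_i = (3.7 − 5.1 + 14.6 + 5.1 + 5.7 − 11.8) / 6 = 2.0333%
Mean R_m = (4.0 − 1.0 + 8.5 + 5.9 + 4.9 − 7.8) / 6 = 2.4167%
Σ(R_i − R̄_i)(R_m − R̄_m) = 264.5767  ⇒  Cov = 264.5767 / 5 = 52.9153
Σ(R_m − R̄_m)² = 173.8683  ⇒  Var(R_m) = 173.8683 / 5 = 34.7737
β = Cov / Var(R_m) = 52.9153 / 34.7737 = 1.5217
E(R) = R_f + β × MRP = 1.89% + 1.5217 × 6.39% = 11.61%

11.61%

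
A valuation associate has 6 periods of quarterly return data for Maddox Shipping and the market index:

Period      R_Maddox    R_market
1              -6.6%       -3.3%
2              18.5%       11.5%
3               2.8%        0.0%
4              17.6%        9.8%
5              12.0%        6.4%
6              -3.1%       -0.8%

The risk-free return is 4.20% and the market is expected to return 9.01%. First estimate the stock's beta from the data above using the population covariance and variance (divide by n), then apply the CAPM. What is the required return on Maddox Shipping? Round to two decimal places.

Mean R_i = (-6.6 + 18.5 + 2.8 + 17.6 + 12.0 − 3.1) / 6 = 6.8667%
Mean R_m = (-3.3 + 11.5 + 0.0 + 9.8 + 6.4 − 0.8) / 6 = 3.9333%
Σ(R_i − R̄_i)(R_m − R̄_m) = 324.2367  ⇒  Cov = 324.2367 / 6 = 54.0395
Σ(R_m − R̄_m)² = 187.9533  ⇒  Var(R_m) = 187.9533 / 6 = 31.3256
β = Cov / Var(R_m) = 54.0395 / 31.3256 = 1.7251
MRP = 9.01% − 4.20% = 4.81%
E(R) = R_f + β × MRP = 4.20% + 1.7251 × 4.81% = 12.50%

12.50%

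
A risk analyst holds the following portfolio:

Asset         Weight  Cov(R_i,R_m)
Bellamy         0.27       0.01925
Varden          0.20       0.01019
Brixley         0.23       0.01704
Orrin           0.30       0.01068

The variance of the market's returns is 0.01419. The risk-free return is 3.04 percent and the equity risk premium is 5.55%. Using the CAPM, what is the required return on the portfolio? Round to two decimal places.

β_Bellamy = 0.01925 / 0.01419 = 1.3566
β_Varden = 0.01019 / 0.01419 = 0.7181
β_Brixley = 0.01704 / 0.01419 = 1.2008
β_Orrin = 0.01068 / 0.01419 = 0.7526
β_P = Σ w_i β_i = 0.27×1.3566 + 0.20×0.7181 + 0.23×1.2008 + 0.30×0.7526 = 1.0119
E(R_P) = R_f + β_P × MRP = 3.04% + 1.0119 × 5.55% = 8.66%

8.66%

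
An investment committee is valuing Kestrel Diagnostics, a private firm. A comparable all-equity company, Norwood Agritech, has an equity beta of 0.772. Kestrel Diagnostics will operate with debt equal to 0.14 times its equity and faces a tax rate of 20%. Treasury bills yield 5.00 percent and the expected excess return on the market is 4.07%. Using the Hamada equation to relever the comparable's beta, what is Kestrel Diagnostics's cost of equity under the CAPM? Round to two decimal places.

8.49%

β_L = β_U × [1 + (1 − t)(D/E)] = 0.772 × [1 + (1 − 0.20) × 0.14]
    = 0.772 × [1 + 0.80 × 0.14] = 0.772 × 1.1120 = 0.8585
E(R) = R_f + β_L × MRP = 5.00% + 0.8585 × 4.07% = 8.49%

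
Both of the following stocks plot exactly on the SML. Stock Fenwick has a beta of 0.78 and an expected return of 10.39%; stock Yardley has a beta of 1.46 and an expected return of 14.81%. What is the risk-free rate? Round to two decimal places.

Both satisfy E(R) = R_f + β·MRP, so the slope of the SML is
MRP = (14.81% − 10.39%) / (1.46 − 0.78) = 4.42% / 0.68 = 6.5000%
R_f = E(R_Fenwick) − β_Fenwick·MRP = 10.39% − 0.78 × 6.5000% = 5.3200%

5.32%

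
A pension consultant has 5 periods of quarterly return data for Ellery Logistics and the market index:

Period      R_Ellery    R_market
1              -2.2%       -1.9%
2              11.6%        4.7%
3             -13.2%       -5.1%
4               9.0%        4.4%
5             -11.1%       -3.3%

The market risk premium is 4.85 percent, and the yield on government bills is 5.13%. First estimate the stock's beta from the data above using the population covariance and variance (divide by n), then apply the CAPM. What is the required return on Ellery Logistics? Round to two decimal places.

Mean R_i = (-2.2 + 11.6 − 13.2 + 9.0 − 11.1) / 5 = -1.1800%
Mean R_m = (-1.9 + 4.7 − 5.1 + 4.4 − 3.3) / 5 = -0.2400%
Σ(R_i − R̄_i)(R_m − R̄_m) = 200.8340  ⇒  Cov = 200.8340 / 5 = 40.1668
Σ(R_m − R̄_m)² = 81.6720  ⇒  Var(R_m) = 81.6720 / 5 = 16.3344
β = Cov / Var(R_m) = 40.1668 / 16.3344 = 2.4590
E(R) = R_f + β × MRP = 5.13% + 2.4590 × 4.85% = 17.06%

17.06%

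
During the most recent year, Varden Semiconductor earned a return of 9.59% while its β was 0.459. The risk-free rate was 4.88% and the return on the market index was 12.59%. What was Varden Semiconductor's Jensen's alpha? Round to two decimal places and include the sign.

Market excess return = 12.59% − 4.88% = 7.71%
CAPM benchmark = R_f + β(R_m − R_f) = 4.88% + 0.459 × 7.71% = 8.41889%
α = actual − benchmark = 9.59% − 8.41889% = +1.17%

+1.17%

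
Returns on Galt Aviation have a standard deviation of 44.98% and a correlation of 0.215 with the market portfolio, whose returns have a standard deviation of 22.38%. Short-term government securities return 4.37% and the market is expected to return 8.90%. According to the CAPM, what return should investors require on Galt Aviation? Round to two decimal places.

β = ρ × σ_i / σ_m = 0.215 × 44.98% / 22.38% = 0.4321
MRP = 8.90% − 4.37% = 4.53%
E(R) = 4.37% + 0.4321 × 4.53% = 6.33%

6.33%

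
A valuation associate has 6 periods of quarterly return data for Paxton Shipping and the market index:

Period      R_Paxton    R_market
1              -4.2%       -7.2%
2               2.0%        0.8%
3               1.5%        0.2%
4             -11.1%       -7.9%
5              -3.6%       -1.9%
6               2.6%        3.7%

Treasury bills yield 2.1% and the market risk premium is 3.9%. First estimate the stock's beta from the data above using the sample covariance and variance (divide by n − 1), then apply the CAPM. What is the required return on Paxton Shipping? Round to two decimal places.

Mean R_i = (-4.2 + 2.0 + 1.5 − 11.1 − 3.6 + 2.6) / 6 = -2.1333%
Mean R_m = (-7.2 + 0.8 + 0.2 − 7.9 − 1.9 + 3.7) / 6 = -2.0500%
Σ(R_i − R̄_i)(R_m − R̄_m) = 110.0500  ⇒  Cov = 110.0500 / 5 = 22.0100
Σ(R_m − R̄_m)² = 107.0150  ⇒  Var(R_m) = 107.0150 / 5 = 21.4030
β = Cov / Var(R_m) = 22.0100 / 21.4030 = 1.0284
E(R) = R_f + β × MRP = 2.1% + 1.0284 × 3.9% = 6.11%

6.11%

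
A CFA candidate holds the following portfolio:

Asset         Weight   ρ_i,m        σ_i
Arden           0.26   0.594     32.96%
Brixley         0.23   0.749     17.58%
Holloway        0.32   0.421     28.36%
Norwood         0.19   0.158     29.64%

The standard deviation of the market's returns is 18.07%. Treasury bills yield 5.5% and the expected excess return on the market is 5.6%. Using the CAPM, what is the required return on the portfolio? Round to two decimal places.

9.48%

β_Arden = 0.594 × 32.96% / 18.07% = 1.0835
β_Brixley = 0.749 × 17.58% / 18.07% = 0.7287
β_Holloway = 0.421 × 28.36% / 18.07% = 0.6607
β_Norwood = 0.158 × 29.64% / 18.07% = 0.2592
β_P = Σ w_i β_i = 0.26×1.0835 + 0.23×0.7287 + 0.32×0.6607 + 0.19×0.2592 = 0.7100
E(R_P) = R_f + β_P × MRP = 5.5% + 0.7100 × 5.6% = 9.48%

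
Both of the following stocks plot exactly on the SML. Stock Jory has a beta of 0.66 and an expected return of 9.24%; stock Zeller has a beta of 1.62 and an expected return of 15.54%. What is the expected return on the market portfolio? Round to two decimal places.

Both satisfy E(R) = R_f + β·MRP, so the slope of the SML is
MRP = (15.54% − 9.24%) / (1.62 − 0.66) = 6.30% / 0.96 = 6.5625%
R_f = E(R_Jory) − β_Jory·MRP = 9.24% − 0.66 × 6.5625% = 4.9088%
E(R_m) = R_f + MRP = 4.9088% + 6.5625% = 11.47%

11.47%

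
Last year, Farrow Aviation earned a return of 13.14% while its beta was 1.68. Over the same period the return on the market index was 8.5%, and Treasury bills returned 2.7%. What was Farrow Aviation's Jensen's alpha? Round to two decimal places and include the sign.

+0.70%

Market excess return = 8.5% − 2.7% = 5.80%
CAPM benchmark = R_f + β(R_m − R_f) = 2.7% + 1.68 × 5.8% = 12.4440%
α = actual − benchmark = 13.14% − 12.4440% = +0.70%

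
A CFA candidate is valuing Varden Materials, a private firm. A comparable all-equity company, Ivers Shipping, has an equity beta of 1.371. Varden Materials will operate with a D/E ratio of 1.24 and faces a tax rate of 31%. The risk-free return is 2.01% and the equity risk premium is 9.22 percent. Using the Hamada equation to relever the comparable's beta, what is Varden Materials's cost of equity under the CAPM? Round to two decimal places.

β_L = β_U × [1 + (1 − t)(D/E)] = 1.371 × [1 + (1 − 0.31) × 1.24]
    = 1.371 × [1 + 0.69 × 1.24] = 1.371 × 1.8556 = 2.5440
E(R) = R_f + β_L × MRP = 2.01% + 2.5440 × 9.22% = 25.47%

25.47%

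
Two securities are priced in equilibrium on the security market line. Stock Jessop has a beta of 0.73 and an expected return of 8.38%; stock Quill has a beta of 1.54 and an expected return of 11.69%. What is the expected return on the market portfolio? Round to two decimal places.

Both satisfy E(R) = R_f + β·MRP, so the slope of the SML is
MRP = (11.69% − 8.38%) / (1.54 − 0.73) = 3.31% / 0.81 = 4.0864%
R_f = E(R_Jessop) − β_Jessop·MRP = 8.38% − 0.73 × 4.0864% = 5.3969%
E(R_m) = R_f + MRP = 5.3969% + 4.0864% = 9.48%

9.48%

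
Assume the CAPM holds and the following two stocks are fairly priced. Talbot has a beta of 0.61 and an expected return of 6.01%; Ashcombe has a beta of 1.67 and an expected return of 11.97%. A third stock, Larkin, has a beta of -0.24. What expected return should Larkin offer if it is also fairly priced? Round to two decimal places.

MRP (SML slope) = (11.97% − 6.01%) / (1.67 − 0.61) = 5.96% / 1.06 = 5.6226%
R_f (intercept) = 6.01% − 0.61 × 5.6226% = 2.5802%
E(R_Larkin) = R_f + β × MRP = 2.5802% + -0.24 × 5.6226% = 1.23%

1.23%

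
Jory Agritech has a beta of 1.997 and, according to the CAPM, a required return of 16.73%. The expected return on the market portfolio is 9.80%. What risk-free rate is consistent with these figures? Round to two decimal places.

2.85%

E(R) = R_f + β(E(R_m) − R_f) = R_f(1 − β) + β·E(R_m)
16.73% = R_f × (1 − 1.997) + 1.997 × 9.80%
16.73% = R_f × -0.997 + 19.57060%
R_f = (16.73% − 19.57060%) / -0.997 = 2.85%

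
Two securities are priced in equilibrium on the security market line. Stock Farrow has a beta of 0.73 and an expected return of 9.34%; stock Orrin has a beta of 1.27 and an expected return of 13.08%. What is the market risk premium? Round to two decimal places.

Both satisfy E(R) = R_f + β·MRP, so the slope of the SML is
MRP = (13.08% − 9.34%) / (1.27 − 0.73) = 3.74% / 0.54 = 6.9259%

6.93%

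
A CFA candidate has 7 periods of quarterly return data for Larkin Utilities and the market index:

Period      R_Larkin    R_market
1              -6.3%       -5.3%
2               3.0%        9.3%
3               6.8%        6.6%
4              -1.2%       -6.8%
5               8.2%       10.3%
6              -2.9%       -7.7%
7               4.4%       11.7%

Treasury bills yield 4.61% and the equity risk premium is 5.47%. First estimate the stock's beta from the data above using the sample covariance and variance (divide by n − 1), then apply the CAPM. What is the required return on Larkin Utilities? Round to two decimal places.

7.48%

Mean R_i = (-6.3 + 3.0 + 6.8 − 1.2 + 8.2 − 2.9 + 4.4) / 7 = 1.7143%
Mean R_m = (-5.3 + 9.3 + 6.6 − 6.8 + 10.3 − 7.7 + 11.7) / 7 = 2.5857%
Σ(R_i − R̄_i)(R_m − R̄_m) = 241.5714  ⇒  Cov = 241.5714 / 6 = 40.2619
Σ(R_m − R̄_m)² = 459.8486  ⇒  Var(R_m) = 459.8486 / 6 = 76.6414
β = Cov / Var(R_m) = 40.2619 / 76.6414 = 0.5253
E(R) = R_f + β × MRP = 4.61% + 0.5253 × 5.47% = 7.48%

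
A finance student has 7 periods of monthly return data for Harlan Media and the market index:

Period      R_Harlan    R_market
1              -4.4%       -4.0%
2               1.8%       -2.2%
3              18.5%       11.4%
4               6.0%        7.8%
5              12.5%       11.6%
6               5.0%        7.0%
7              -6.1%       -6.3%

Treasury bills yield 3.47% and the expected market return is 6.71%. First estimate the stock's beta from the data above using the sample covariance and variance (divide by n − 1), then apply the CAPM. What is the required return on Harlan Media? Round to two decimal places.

6.95%

Mean R_i = (-4.4 + 1.8 + 18.5 + 6.0 + 12.5 + 5.0 − 6.1) / 7 = 4.7571%
Mean R_m = (-4.0 − 2.2 + 11.4 + 7.8 + 11.6 + 7.0 − 6.3) / 7 = 3.6143%
Σ(R_i − R̄_i)(R_m − R̄_m) = 369.4143  ⇒  Cov = 369.4143 / 6 = 61.5691
Σ(R_m − R̄_m)² = 343.4486  ⇒  Var(R_m) = 343.4486 / 6 = 57.2414
β = Cov / Var(R_m) = 61.5691 / 57.2414 = 1.0756
MRP = 6.71% − 3.47% = 3.24%
E(R) = R_f + β × MRP = 3.47% + 1.0756 × 3.24% = 6.95%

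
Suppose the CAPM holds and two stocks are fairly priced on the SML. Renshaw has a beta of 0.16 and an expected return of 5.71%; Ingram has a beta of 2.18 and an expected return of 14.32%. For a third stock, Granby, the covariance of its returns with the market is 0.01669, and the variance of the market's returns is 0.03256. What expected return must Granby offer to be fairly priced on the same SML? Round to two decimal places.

7.21%

MRP = (14.32% − 5.71%) / (2.18 − 0.16) = 4.2624%
R_f = 5.71% − 0.16 × 4.2624% = 5.0280%
β_Granby = Cov / Var(R_m) = 0.01669 / 0.03256 = 0.5126
E(R_Granby) = R_f + β × MRP = 5.0280% + 0.5126 × 4.2624% = 7.21%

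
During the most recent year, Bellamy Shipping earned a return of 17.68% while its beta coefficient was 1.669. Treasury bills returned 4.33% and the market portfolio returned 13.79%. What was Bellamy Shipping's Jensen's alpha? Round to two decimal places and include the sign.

Market excess return = 13.79% − 4.33% = 9.46%
CAPM benchmark = R_f + β(R_m − R_f) = 4.33% + 1.669 × 9.46% = 20.11874%
α = actual − benchmark = 17.68% − 20.11874% = -2.44%

-2.44%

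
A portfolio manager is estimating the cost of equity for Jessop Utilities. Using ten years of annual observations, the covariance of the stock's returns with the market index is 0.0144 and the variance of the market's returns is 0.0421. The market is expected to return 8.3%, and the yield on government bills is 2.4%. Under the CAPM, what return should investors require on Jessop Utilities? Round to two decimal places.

β = Cov(R_i, R_m) / Var(R_m) = 0.0144 / 0.0421 = 0.3420
MRP = 8.3% − 2.4% = 5.90%
E(R) = R_f + β × MRP = 2.4% + 0.3420 × 5.9% = 4.42%

4.42%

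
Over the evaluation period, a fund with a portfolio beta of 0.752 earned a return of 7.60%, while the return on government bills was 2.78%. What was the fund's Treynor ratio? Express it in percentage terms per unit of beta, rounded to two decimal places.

Treynor = (R_P − R_f) / β_P = (7.60% − 2.78%) / 0.7520 = 4.82% / 0.7520 = 6.41%

6.41%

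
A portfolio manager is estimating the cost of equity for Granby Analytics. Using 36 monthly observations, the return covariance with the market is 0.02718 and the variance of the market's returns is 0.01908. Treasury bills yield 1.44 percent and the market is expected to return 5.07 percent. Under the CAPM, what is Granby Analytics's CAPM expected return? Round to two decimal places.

β = Cov(R_i, R_m) / Var(R_m) = 0.02718 / 0.01908 = 1.4245
MRP = 5.07% − 1.44% = 3.63%
E(R) = R_f + β × MRP = 1.44% + 1.4245 × 3.63% = 6.61%

6.61%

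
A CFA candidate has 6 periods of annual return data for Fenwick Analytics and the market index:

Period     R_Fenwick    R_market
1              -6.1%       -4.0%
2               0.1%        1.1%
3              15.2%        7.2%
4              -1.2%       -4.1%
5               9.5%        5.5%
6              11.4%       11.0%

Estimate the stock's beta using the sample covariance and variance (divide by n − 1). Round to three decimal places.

Mean R_i = (-6.1 + 0.1 + 15.2 − 1.2 + 9.5 + 11.4) / 6 = 4.8167%
Mean R_m = (-4.0 + 1.1 + 7.2 − 4.1 + 5.5 + 11.0) / 6 = 2.7833%
Σ(R_i − R̄_i)(R_m − R̄_m) = 236.0817  ⇒  Cov = 236.0817 / 5 = 47.2163
Σ(R_m − R̄_m)² = 190.6283  ⇒  Var(R_m) = 190.6283 / 5 = 38.1257
β = Cov / Var(R_m) = 47.2163 / 38.1257 = 1.2384

1.238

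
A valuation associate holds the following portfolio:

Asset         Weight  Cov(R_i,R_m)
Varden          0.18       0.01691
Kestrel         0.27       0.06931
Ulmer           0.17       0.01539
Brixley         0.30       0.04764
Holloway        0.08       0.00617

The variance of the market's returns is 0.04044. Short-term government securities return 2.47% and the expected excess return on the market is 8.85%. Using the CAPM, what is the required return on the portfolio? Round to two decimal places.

11.04%

β_Varden = 0.01691 / 0.04044 = 0.4182
β_Kestrel = 0.06931 / 0.04044 = 1.7139
β_Ulmer = 0.01539 / 0.04044 = 0.3806
β_Brixley = 0.04764 / 0.04044 = 1.1780
β_Holloway = 0.00617 / 0.04044 = 0.1526
β_P = Σ w_i β_i = 0.18×0.4182 + 0.27×1.7139 + 0.17×0.3806 + 0.30×1.1780 + 0.08×0.1526 = 0.9683
E(R_P) = R_f + β_P × MRP = 2.47% + 0.9683 × 8.85% = 11.04%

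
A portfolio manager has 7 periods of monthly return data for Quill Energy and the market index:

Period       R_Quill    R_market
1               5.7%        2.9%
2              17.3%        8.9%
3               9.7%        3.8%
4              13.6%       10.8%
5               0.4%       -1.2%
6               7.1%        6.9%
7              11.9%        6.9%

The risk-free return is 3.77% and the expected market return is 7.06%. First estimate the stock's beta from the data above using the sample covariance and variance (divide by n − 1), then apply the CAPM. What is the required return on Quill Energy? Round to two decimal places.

7.76%

Mean R_i = (5.7 + 17.3 + 9.7 + 13.6 + 0.4 + 7.1 + 11.9) / 7 = 9.3857%
Mean R_m = (2.9 + 8.9 + 3.8 + 10.8 − 1.2 + 6.9 + 6.9) / 7 = 5.5714%
Σ(R_i − R̄_i)(R_m − R̄_m) = 118.8171  ⇒  Cov = 118.8171 / 6 = 19.8029
Σ(R_m − R̄_m)² = 98.0743  ⇒  Var(R_m) = 98.0743 / 6 = 16.3457
β = Cov / Var(R_m) = 19.8029 / 16.3457 = 1.2115
MRP = 7.06% − 3.77% = 3.29%
E(R) = R_f + β × MRP = 3.77% + 1.2115 × 3.29% = 7.76%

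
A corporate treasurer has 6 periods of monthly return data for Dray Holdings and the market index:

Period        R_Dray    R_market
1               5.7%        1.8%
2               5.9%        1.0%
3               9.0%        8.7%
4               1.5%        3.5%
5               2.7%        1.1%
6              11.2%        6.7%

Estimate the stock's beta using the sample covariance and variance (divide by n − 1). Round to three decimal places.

0.792

Mean R_i = (5.7 + 5.9 + 9.0 + 1.5 + 2.7 + 11.2) / 6 = 6.0000%
Mean R_m = (1.8 + 1.0 + 8.7 + 3.5 + 1.1 + 6.7) / 6 = 3.8000%
Σ(R_i − R̄_i)(R_m − R̄_m) = 40.9200  ⇒  Cov = 40.9200 / 5 = 8.1840
Σ(R_m − R̄_m)² = 51.6400  ⇒  Var(R_m) = 51.6400 / 5 = 10.3280
β = Cov / Var(R_m) = 8.1840 / 10.3280 = 0.7924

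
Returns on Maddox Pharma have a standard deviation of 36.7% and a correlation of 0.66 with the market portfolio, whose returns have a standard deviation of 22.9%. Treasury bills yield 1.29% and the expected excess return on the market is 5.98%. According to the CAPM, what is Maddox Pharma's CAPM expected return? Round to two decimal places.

β = ρ × σ_i / σ_m = 0.66 × 36.7% / 22.9% = 1.0577
E(R) = 1.29% + 1.0577 × 5.98% = 7.62%

7.62%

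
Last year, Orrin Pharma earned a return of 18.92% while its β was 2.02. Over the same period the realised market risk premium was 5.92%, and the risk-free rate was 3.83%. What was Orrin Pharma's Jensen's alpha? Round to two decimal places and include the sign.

CAPM benchmark = R_f + β(R_m − R_f) = 3.83% + 2.02 × 5.92% = 15.7884%
α = actual − benchmark = 18.92% − 15.7884% = +3.13%

+3.13%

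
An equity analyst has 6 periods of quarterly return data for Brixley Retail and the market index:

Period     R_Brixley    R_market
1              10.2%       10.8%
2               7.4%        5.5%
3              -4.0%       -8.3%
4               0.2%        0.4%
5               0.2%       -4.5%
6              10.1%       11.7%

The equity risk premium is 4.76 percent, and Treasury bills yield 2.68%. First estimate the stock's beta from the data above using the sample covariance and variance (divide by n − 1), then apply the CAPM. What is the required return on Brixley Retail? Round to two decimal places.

6.10%

Mean R_i = (10.2 + 7.4 − 4.0 + 0.2 + 0.2 + 10.1) / 6 = 4.0167%
Mean R_m = (10.8 + 5.5 − 8.3 + 0.4 − 4.5 + 11.7) / 6 = 2.6000%
Σ(R_i − R̄_i)(R_m − R̄_m) = 238.7500  ⇒  Cov = 238.7500 / 5 = 47.7500
Σ(R_m − R̄_m)² = 332.5200  ⇒  Var(R_m) = 332.5200 / 5 = 66.5040
β = Cov / Var(R_m) = 47.7500 / 66.5040 = 0.7180
E(R) = R_f + β × MRP = 2.68% + 0.7180 × 4.76% = 6.10%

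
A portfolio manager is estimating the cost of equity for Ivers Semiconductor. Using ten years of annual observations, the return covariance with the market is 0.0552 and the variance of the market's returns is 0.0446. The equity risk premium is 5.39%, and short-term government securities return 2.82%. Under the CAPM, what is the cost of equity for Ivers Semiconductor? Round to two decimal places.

β = Cov(R_i, R_m) / Var(R_m) = 0.0552 / 0.0446 = 1.2377
E(R) = R_f + β × MRP = 2.82% + 1.2377 × 5.39% = 9.49%

9.49%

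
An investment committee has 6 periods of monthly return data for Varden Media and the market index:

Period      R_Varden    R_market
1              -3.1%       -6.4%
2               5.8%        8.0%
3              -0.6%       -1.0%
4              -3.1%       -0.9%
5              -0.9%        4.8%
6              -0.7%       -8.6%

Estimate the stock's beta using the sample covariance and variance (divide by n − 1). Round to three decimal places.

0.346

Mean R_i = (-3.1 + 5.8 − 0.6 − 3.1 − 0.9 − 0.7) / 6 = -0.4333%
Mean R_m = (-6.4 + 8.0 − 1.0 − 0.9 + 4.8 − 8.6) / 6 = -0.6833%
Σ(R_i − R̄_i)(R_m − R̄_m) = 69.5533  ⇒  Cov = 69.5533 / 5 = 13.9107
Σ(R_m − R̄_m)² = 200.9683  ⇒  Var(R_m) = 200.9683 / 5 = 40.1937
β = Cov / Var(R_m) = 13.9107 / 40.1937 = 0.3461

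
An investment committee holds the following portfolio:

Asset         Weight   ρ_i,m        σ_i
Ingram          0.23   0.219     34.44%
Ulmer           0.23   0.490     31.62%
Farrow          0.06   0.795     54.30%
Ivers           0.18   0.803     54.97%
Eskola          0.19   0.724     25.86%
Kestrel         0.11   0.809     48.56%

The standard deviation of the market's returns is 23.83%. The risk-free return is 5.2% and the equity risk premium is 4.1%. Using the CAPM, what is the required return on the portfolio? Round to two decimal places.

β_Ingram = 0.219 × 34.44% / 23.83% = 0.3165
β_Ulmer = 0.490 × 31.62% / 23.83% = 0.6502
β_Farrow = 0.795 × 54.30% / 23.83% = 1.8115
β_Ivers = 0.803 × 54.97% / 23.83% = 1.8523
β_Eskola = 0.724 × 25.86% / 23.83% = 0.7857
β_Kestrel = 0.809 × 48.56% / 23.83% = 1.6486
β_P = Σ w_i β_i = 0.23×0.3165 + 0.23×0.6502 + 0.06×1.8115 + 0.18×1.8523 + 0.19×0.7857 + 0.11×1.6486 = 0.9951
E(R_P) = R_f + β_P × MRP = 5.2% + 0.9951 × 4.1% = 9.28%

9.28%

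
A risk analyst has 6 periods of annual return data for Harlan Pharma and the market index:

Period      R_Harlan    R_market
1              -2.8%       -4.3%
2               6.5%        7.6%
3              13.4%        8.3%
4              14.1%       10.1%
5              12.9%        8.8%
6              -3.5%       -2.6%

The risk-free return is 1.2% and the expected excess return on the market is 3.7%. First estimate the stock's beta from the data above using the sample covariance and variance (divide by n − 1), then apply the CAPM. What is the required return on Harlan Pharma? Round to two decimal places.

5.77%

Mean R_i = (-2.8 + 6.5 + 13.4 + 14.1 + 12.9 − 3.5) / 6 = 6.7667%
Mean R_m = (-4.3 + 7.6 + 8.3 + 10.1 + 8.8 − 2.6) / 6 = 4.6500%
Σ(R_i − R̄_i)(R_m − R̄_m) = 248.9000  ⇒  Cov = 248.9000 / 5 = 49.7800
Σ(R_m − R̄_m)² = 201.6150  ⇒  Var(R_m) = 201.6150 / 5 = 40.3230
β = Cov / Var(R_m) = 49.7800 / 40.3230 = 1.2345
E(R) = R_f + β × MRP = 1.2% + 1.2345 × 3.7% = 5.77%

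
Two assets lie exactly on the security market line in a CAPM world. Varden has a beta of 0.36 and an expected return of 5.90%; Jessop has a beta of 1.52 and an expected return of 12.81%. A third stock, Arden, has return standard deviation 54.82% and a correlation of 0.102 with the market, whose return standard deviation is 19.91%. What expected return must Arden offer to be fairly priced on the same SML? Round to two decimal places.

MRP = (12.81% − 5.90%) / (1.52 − 0.36) = 5.9569%
R_f = 5.90% − 0.36 × 5.9569% = 3.7555%
β_Arden = ρ·σ_i/σ_m = 0.102 × 54.82 / 19.91 = 0.2808
E(R_Arden) = R_f + β × MRP = 3.7555% + 0.2808 × 5.9569% = 5.43%

5.43%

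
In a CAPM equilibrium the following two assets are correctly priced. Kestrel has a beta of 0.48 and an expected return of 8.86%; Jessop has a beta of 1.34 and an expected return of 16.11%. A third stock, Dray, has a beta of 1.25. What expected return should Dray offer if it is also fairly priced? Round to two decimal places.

15.35%

MRP (SML slope) = (16.11% − 8.86%) / (1.34 − 0.48) = 7.25% / 0.86 = 8.4302%
R_f (intercept) = 8.86% − 0.48 × 8.4302% = 4.8135%
E(R_Dray) = R_f + β × MRP = 4.8135% + 1.25 × 8.4302% = 15.35%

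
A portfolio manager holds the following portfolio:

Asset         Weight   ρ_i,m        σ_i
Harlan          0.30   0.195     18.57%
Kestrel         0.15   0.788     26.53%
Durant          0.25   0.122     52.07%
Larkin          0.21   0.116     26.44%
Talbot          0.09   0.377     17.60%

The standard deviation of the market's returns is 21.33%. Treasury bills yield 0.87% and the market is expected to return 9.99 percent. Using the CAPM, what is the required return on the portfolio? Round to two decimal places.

3.89%

β_Harlan = 0.195 × 18.57% / 21.33% = 0.1698
β_Kestrel = 0.788 × 26.53% / 21.33% = 0.9801
β_Durant = 0.122 × 52.07% / 21.33% = 0.2978
β_Larkin = 0.116 × 26.44% / 21.33% = 0.1438
β_Talbot = 0.377 × 17.60% / 21.33% = 0.3111
β_P = Σ w_i β_i = 0.30×0.1698 + 0.15×0.9801 + 0.25×0.2978 + 0.21×0.1438 + 0.09×0.3111 = 0.3306
MRP = 9.99% − 0.87% = 9.12%
E(R_P) = R_f + β_P × MRP = 0.87% + 0.3306 × 9.12% = 3.89%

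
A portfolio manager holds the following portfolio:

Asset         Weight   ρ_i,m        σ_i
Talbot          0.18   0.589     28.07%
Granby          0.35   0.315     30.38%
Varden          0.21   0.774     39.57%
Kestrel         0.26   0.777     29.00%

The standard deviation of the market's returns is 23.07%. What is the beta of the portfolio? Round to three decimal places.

β_Talbot = 0.589 × 28.07% / 23.07% = 0.7167
β_Granby = 0.315 × 30.38% / 23.07% = 0.4148
β_Varden = 0.774 × 39.57% / 23.07% = 1.3276
β_Kestrel = 0.777 × 29.00% / 23.07% = 0.9767
β_P = Σ w_i β_i = 0.18×0.7167 + 0.35×0.4148 + 0.21×1.3276 + 0.26×0.9767 = 0.8069

0.807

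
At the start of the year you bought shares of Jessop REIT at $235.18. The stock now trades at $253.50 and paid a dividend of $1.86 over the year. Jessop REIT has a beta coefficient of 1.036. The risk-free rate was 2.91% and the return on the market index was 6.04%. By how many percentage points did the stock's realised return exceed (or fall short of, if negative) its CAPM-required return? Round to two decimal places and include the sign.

+2.43%

Realised HPR = (P1 + D1 − P0) / P0 = (253.50 + 1.86 − 235.18) / 235.18 = 20.18 / 235.18 = 8.5807%
MRP = 6.04% − 2.91% = 3.13%
CAPM required = R_f + β·MRP = 2.91% + 1.036 × 3.13% = 6.15268%
α = realised − required = 8.5807% − 6.15268% = +2.43%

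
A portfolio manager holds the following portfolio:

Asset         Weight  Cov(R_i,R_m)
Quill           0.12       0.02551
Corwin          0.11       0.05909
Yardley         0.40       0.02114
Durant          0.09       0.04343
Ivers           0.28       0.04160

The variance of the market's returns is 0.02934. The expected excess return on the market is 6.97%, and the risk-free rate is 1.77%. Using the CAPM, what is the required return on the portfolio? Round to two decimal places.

9.75%

β_Quill = 0.02551 / 0.02934 = 0.8695
β_Corwin = 0.05909 / 0.02934 = 2.0140
β_Yardley = 0.02114 / 0.02934 = 0.7205
β_Durant = 0.04343 / 0.02934 = 1.4802
β_Ivers = 0.04160 / 0.02934 = 1.4179
β_P = Σ w_i β_i = 0.12×0.8695 + 0.11×2.0140 + 0.40×0.7205 + 0.09×1.4802 + 0.28×1.4179 = 1.1443
E(R_P) = R_f + β_P × MRP = 1.77% + 1.1443 × 6.97% = 9.75%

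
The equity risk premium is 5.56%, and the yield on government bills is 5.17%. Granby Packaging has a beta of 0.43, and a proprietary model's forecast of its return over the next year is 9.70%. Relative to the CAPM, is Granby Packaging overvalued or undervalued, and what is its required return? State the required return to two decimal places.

Undervalued; required return 7.56%

Required return = R_f + β·MRP = 5.17% + 0.43 × 5.56% = 7.56%
Forecast 9.70% > required 7.56% → the stock plots above the SML → undervalued.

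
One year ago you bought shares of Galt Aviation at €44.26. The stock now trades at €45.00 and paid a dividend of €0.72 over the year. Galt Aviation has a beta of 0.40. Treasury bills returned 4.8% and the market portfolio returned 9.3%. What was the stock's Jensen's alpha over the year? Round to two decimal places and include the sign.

-3.30%

Realised HPR = (P1 + D1 − P0) / P0 = (45.00 + 0.72 − 44.26) / 44.26 = 1.46 / 44.26 = 3.2987%
MRP = 9.3% − 4.8% = 4.50%
CAPM required = R_f + β·MRP = 4.8% + 0.40 × 4.5% = 6.6000%
α = realised − required = 3.2987% − 6.6000% = -3.30%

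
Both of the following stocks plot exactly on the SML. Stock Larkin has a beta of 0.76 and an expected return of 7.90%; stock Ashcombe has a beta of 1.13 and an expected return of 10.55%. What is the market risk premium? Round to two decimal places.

7.16%

Both satisfy E(R) = R_f + β·MRP, so the slope of the SML is
MRP = (10.55% − 7.90%) / (1.13 − 0.76) = 2.65% / 0.37 = 7.1622%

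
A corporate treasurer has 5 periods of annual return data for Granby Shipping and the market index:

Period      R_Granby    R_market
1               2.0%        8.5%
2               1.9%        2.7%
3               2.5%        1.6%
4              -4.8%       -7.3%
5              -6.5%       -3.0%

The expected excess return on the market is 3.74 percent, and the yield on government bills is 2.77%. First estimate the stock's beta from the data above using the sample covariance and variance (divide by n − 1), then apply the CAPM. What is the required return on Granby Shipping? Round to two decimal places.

4.94%

Mean R_i = (2.0 + 1.9 + 2.5 − 4.8 − 6.5) / 5 = -0.9800%
Mean R_m = (8.5 + 2.7 + 1.6 − 7.3 − 3.0) / 5 = 0.5000%
Σ(R_i − R̄_i)(R_m − R̄_m) = 83.1200  ⇒  Cov = 83.1200 / 4 = 20.7800
Σ(R_m − R̄_m)² = 143.1400  ⇒  Var(R_m) = 143.1400 / 4 = 35.7850
β = Cov / Var(R_m) = 20.7800 / 35.7850 = 0.5807
E(R) = R_f + β × MRP = 2.77% + 0.5807 × 3.74% = 4.94%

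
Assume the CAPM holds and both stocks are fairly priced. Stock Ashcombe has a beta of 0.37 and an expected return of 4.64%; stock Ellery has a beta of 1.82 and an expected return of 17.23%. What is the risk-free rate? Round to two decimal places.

Both satisfy E(R) = R_f + β·MRP, so the slope of the SML is
MRP = (17.23% − 4.64%) / (1.82 − 0.37) = 12.59% / 1.45 = 8.6828%
R_f = E(R_Ashcombe) − β_Ashcombe·MRP = 4.64% − 0.37 × 8.6828% = 1.4274%

1.43%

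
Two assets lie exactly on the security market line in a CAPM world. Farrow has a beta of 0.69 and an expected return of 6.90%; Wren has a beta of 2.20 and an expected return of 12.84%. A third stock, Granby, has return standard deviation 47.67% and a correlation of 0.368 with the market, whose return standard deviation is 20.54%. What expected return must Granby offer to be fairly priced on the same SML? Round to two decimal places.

MRP = (12.84% − 6.90%) / (2.20 − 0.69) = 3.9338%
R_f = 6.90% − 0.69 × 3.9338% = 4.1857%
β_Granby = ρ·σ_i/σ_m = 0.368 × 47.67 / 20.54 = 0.8541
E(R_Granby) = R_f + β × MRP = 4.1857% + 0.8541 × 3.9338% = 7.55%

7.55%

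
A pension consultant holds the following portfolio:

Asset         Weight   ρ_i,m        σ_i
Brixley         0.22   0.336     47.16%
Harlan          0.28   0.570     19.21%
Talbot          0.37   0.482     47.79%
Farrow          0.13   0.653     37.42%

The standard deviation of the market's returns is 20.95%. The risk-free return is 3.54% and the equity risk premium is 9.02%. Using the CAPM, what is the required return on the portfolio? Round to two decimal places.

β_Brixley = 0.336 × 47.16% / 20.95% = 0.7564
β_Harlan = 0.570 × 19.21% / 20.95% = 0.5227
β_Talbot = 0.482 × 47.79% / 20.95% = 1.0995
β_Farrow = 0.653 × 37.42% / 20.95% = 1.1664
β_P = Σ w_i β_i = 0.22×0.7564 + 0.28×0.5227 + 0.37×1.0995 + 0.13×1.1664 = 0.8712
E(R_P) = R_f + β_P × MRP = 3.54% + 0.8712 × 9.02% = 11.40%

11.40%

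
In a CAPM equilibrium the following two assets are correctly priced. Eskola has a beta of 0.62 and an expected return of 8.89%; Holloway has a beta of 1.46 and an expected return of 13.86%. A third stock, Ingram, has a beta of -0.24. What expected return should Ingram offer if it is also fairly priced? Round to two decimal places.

3.80%

MRP (SML slope) = (13.86% − 8.89%) / (1.46 − 0.62) = 4.97% / 0.84 = 5.9167%
R_f (intercept) = 8.89% − 0.62 × 5.9167% = 5.2216%
E(R_Ingram) = R_f + β × MRP = 5.2216% + -0.24 × 5.9167% = 3.80%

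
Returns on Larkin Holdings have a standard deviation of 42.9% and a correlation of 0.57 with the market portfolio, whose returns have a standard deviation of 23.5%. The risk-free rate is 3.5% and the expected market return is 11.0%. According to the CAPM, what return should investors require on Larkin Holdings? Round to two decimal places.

β = ρ × σ_i / σ_m = 0.57 × 42.9% / 23.5% = 1.0406
MRP = 11.0% − 3.5% = 7.50%
E(R) = 3.5% + 1.0406 × 7.5% = 11.30%

11.30%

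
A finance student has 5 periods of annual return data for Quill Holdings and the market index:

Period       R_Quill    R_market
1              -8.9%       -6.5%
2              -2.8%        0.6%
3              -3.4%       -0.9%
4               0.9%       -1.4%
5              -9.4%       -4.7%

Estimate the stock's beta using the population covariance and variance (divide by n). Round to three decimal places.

Mean R_i = (-8.9 − 2.8 − 3.4 + 0.9 − 9.4) / 5 = -4.7200%
Mean R_m = (-6.5 + 0.6 − 0.9 − 1.4 − 4.7) / 5 = -2.5800%
Σ(R_i − R̄_i)(R_m − R̄_m) = 41.2620  ⇒  Cov = 41.2620 / 5 = 8.2524
Σ(R_m − R̄_m)² = 34.1880  ⇒  Var(R_m) = 34.1880 / 5 = 6.8376
β = Cov / Var(R_m) = 8.2524 / 6.8376 = 1.2069

1.207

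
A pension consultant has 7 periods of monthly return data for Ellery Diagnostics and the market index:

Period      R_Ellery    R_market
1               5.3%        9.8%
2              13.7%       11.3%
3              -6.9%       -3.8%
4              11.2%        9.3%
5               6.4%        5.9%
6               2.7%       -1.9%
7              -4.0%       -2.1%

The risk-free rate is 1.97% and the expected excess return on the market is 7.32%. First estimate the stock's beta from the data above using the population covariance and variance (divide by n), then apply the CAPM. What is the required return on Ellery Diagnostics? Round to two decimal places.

9.61%

Mean R_i = (5.3 + 13.7 − 6.9 + 11.2 + 6.4 + 2.7 − 4.0) / 7 = 4.0571%
Mean R_m = (9.8 + 11.3 − 3.8 + 9.3 + 5.9 − 1.9 − 2.1) / 7 = 4.0714%
Σ(R_i − R̄_i)(R_m − R̄_m) = 262.5314  ⇒  Cov = 262.5314 / 7 = 37.5045
Σ(R_m − R̄_m)² = 251.4543  ⇒  Var(R_m) = 251.4543 / 7 = 35.9220
β = Cov / Var(R_m) = 37.5045 / 35.9220 = 1.0441
E(R) = R_f + β × MRP = 1.97% + 1.0441 × 7.32% = 9.61%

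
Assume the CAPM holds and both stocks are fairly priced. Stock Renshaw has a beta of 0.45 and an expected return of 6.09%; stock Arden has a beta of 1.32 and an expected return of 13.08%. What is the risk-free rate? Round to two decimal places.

2.47%

Both satisfy E(R) = R_f + β·MRP, so the slope of the SML is
MRP = (13.08% − 6.09%) / (1.32 − 0.45) = 6.99% / 0.87 = 8.0345%
R_f = E(R_Renshaw) − β_Renshaw·MRP = 6.09% − 0.45 × 8.0345% = 2.4745%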